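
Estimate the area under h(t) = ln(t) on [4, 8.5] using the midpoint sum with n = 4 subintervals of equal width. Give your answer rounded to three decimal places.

8.152

Δt = (8.5 − 4)/4 = 1.125.
Midpoints: 4.5625, 5.6875, 6.8125, 7.9375.
h(4.5625) ≈ 1.518, h(5.6875) ≈ 1.738, h(6.8125) ≈ 1.919, h(7.9375) ≈ 2.072.
Sum = Δt · [h(4.5625) + h(5.6875) + h(6.8125) + h(7.9375)].
Sum ≈ 8.152.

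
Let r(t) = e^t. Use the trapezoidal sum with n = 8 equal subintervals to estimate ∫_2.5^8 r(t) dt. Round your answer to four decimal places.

Δt = (8 − 2.5)/8 = 0.6875.
r(2.5) ≈ 12.1825, r(3.1875) ≈ 24.2278, r(3.875) ≈ 48.1827, r(4.5625) ≈ 95.8227, r(5.25) ≈ 190.5663, r(5.9375) ≈ 378.9863, r(6.625) ≈ 753.7042, r(7.3125) ≈ 1498.9198, r(8) ≈ 2980.9580.
T_8 = (Δt/2)·[r(t_0) + 2r(t_1) + ... + 2r(t_{7}) + r(t_8)].
Sum ≈ 3084.7988.

3084.7988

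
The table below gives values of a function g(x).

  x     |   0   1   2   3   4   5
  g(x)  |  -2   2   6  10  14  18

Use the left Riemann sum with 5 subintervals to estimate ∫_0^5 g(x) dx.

Δx = 1.
Sum = 1·[(-2) + 2 + 6 + 10 + 14] = 30.

30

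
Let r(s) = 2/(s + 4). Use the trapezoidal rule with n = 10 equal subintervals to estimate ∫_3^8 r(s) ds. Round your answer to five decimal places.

Δs = (8 − 3)/10 = 0.5.
r(3) = 2/7, r(3.5) = 4/15, r(4) = 0.25, r(4.5) = 4/17, r(5) = 2/9, r(5.5) = 4/19, r(6) = 0.2, r(6.5) = 4/21, r(7) = 2/11, r(7.5) = 4/23, r(8) = 1/6.
T_10 = (Δs/2)·[r(s_0) + 2r(s_1) + ... + 2r(s_{9}) + r(s_10)].
Sum ≈ 1.07855.

1.07855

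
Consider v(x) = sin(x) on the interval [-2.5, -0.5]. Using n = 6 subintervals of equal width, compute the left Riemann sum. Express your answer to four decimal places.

Δx = (-0.5 − (-2.5))/6 = 1/3.
Left endpoints: -2.5, -13/6, -11/6, -1.5, -7/6, -5/6.
v(-2.5) ≈ -0.5985, v(-13/6) ≈ -0.8277, v(-11/6) ≈ -0.9657, v(-1.5) ≈ -0.9975, v(-7/6) ≈ -0.9194, v(-5/6) ≈ -0.7402.
Sum = Δx · [v(-2.5) + v(-13/6) + v(-11/6) + ...].
Sum ≈ -1.6830.

-1.6830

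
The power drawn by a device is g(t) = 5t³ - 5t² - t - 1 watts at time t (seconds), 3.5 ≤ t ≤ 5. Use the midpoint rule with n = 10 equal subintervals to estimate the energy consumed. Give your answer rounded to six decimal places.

448.756641

Δt = (5 − 3.5)/10 = 0.15.
Midpoints: 3.575, 3.725, 3.875, 4.025, 4.175, 4.325, 4.475, 4.625, 4.775, 4.925.
g(3.575) = 2047687/12800, g(3.725) = 2359429/12800, g(3.875) = 108019/512, g(4.025) = 3072121/12800, g(4.175) = 3475663/12800, g(4.325) = 3912397/12800, g(4.475) = 4383619/12800, g(4.625) = 195625/512, g(4.775) = 5434711/12800, g(4.925) = 6017173/12800.
Sum = Δt · [g(3.575) + g(3.725) + g(3.875) + ...].
Sum ≈ 448.756641.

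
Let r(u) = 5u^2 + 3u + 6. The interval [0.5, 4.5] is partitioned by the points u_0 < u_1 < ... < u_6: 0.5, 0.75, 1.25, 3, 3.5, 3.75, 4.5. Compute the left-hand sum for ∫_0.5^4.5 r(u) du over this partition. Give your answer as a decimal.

Subinterval widths: 0.25, 0.5, 1.75, 0.5, 0.25, 0.75.
Left endpoints: 0.5, 0.75, 1.25, 3, 3.5, 3.75.
r(0.5) = 8.75, r(0.75) = 11.0625, r(1.25) = 17.5625, r(3) = 60, r(3.5) = 77.75, r(3.75) = 87.5625.
Sum = Σ Δu_i · r(u_i).
Sum = 153.5625.

153.5625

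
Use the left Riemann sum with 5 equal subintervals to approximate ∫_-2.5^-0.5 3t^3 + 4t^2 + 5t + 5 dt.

Δt = (-0.5 − (-2.5))/5 = 0.4.
Left endpoints: -2.5, -2.1, -1.7, -1.3, -0.9.
f(-2.5) = -29.375, f(-2.1) = -15.643, f(-1.7) = -6.679, f(-1.3) = -1.331, f(-0.9) = 1.553.
Sum = Δt · [f(-2.5) + f(-2.1) + f(-1.7) + f(-1.3) + f(-0.9)].
Sum = -20.59.

-20.59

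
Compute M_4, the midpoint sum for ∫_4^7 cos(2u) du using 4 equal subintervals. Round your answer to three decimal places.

0.001

Δu = (7 − 4)/4 = 0.75.
Midpoints: 4.375, 5.125, 5.875, 6.625.
f(4.375) ≈ -0.781, f(5.125) ≈ -0.678, f(5.875) ≈ 0.685, f(6.625) ≈ 0.775.
Sum = Δu · [f(4.375) + f(5.125) + f(5.875) + f(6.625)].
Sum ≈ 0.001.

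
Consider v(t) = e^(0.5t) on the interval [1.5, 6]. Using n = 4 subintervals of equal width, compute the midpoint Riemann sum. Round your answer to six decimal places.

Δt = (6 − 1.5)/4 = 1.125.
Midpoints: 2.0625, 3.1875, 4.3125, 5.4375.
v(2.0625) ≈ 2.804569, v(3.1875) ≈ 4.922173, v(4.3125) ≈ 8.638682, v(5.4375) ≈ 15.161359.
Sum = Δt · [v(2.0625) + v(3.1875) + v(4.3125) + v(5.4375)].
Sum ≈ 35.467630.

35.467630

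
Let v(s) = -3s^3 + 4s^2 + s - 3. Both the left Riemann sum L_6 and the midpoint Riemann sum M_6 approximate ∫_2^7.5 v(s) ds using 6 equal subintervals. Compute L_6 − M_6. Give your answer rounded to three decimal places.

425.995

L_6 ≈ -1358.67028.
M_6 ≈ -1784.66486.
L_6 − M_6 ≈ 425.995.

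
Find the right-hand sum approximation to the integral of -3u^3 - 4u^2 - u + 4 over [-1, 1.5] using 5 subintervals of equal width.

Δu = (1.5 − (-1))/5 = 0.5.
Right endpoints: -0.5, 0, 0.5, 1, 1.5.
f(-0.5) = 3.875, f(0) = 4, f(0.5) = 2.125, f(1) = -4, f(1.5) = -16.625.
Sum = Δu · [f(-0.5) + f(0) + f(0.5) + f(1) + f(1.5)].
Sum = -5.3125.

-5.3125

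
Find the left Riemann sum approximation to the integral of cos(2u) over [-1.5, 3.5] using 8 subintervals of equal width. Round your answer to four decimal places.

Δu = (3.5 − (-1.5))/8 = 0.625.
Left endpoints: -1.5, -0.875, -0.25, 0.375, 1, 1.625, 2.25, 2.875.
f(-1.5) ≈ -0.9900, f(-0.875) ≈ -0.1782, f(-0.25) ≈ 0.8776, f(0.375) ≈ 0.7317, f(1) ≈ -0.4161, f(1.625) ≈ -0.9941, f(2.25) ≈ -0.2108, f(2.875) ≈ 0.8612.
Sum = Δu · [f(-1.5) + f(-0.875) + f(-0.25) + ...].
Sum ≈ -0.1993.

-0.1993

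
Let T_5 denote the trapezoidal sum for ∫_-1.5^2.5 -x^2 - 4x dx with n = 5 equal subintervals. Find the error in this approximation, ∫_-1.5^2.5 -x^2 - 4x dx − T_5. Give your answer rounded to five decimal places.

Exact integral: ∫_-1.5^2.5 f(x) dx ≈ -14.3333333.
T_5 = -14.76.
Error ≈ -14.3333333 − (-14.76) ≈ 0.42667.

0.42667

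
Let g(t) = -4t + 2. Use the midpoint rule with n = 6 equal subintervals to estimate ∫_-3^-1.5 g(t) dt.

16.5

Δt = (-1.5 − (-3))/6 = 0.25.
Midpoints: -2.875, -2.625, -2.375, -2.125, -1.875, -1.625.
g(-2.875) = 13.5, g(-2.625) = 12.5, g(-2.375) = 11.5, g(-2.125) = 10.5, g(-1.875) = 9.5, g(-1.625) = 8.5.
Sum = Δt · [g(-2.875) + g(-2.625) + g(-2.375) + ...].
Sum = 16.5.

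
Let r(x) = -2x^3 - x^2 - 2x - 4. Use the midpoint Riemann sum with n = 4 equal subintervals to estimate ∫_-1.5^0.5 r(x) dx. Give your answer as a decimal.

-4.75

Δx = (0.5 − (-1.5))/4 = 0.5.
Midpoints: -1.25, -0.75, -0.25, 0.25.
r(-1.25) = 0.84375, r(-0.75) = -2.21875, r(-0.25) = -3.53125, r(0.25) = -4.59375.
Sum = Δx · [r(-1.25) + r(-0.75) + r(-0.25) + r(0.25)].
Sum = -4.75.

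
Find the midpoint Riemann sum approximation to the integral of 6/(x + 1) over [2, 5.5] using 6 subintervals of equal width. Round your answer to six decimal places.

4.631759

Δx = (5.5 − 2)/6 = 7/12.
Midpoints: 55/24, 2.875, 83/24, 97/24, 4.625, 125/24.
f(55/24) = 144/79, f(2.875) = 48/31, f(83/24) = 144/107, f(97/24) = 144/121, f(4.625) = 16/15, f(125/24) = 144/149.
Sum = Δx · [f(55/24) + f(2.875) + f(83/24) + ...].
Sum ≈ 4.631759.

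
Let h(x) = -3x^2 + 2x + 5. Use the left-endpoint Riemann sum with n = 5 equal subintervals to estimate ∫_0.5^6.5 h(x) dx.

-138.42

Δx = (6.5 − 0.5)/5 = 1.2.
Left endpoints: 0.5, 1.7, 2.9, 4.1, 5.3.
h(0.5) = 5.25, h(1.7) = -0.27, h(2.9) = -14.43, h(4.1) = -37.23, h(5.3) = -68.67.
Sum = Δx · [h(0.5) + h(1.7) + h(2.9) + h(4.1) + h(5.3)].
Sum = -138.42.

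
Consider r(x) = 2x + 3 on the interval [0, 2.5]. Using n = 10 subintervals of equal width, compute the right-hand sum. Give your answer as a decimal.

Δx = (2.5 − 0)/10 = 0.25.
Right endpoints: 0.25, 0.5, 0.75, 1, 1.25, 1.5, 1.75, 2, 2.25, 2.5.
r(0.25) = 3.5, r(0.5) = 4, r(0.75) = 4.5, r(1) = 5, r(1.25) = 5.5, r(1.5) = 6, r(1.75) = 6.5, r(2) = 7, r(2.25) = 7.5, r(2.5) = 8.
Sum = Δx · [r(0.25) + r(0.5) + r(0.75) + ...].
Sum = 14.375.

14.375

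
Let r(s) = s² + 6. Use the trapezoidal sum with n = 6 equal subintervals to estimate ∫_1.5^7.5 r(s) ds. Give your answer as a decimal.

Δs = (7.5 − 1.5)/6 = 1.
r(1.5) = 8.25, r(2.5) = 12.25, r(3.5) = 18.25, r(4.5) = 26.25, r(5.5) = 36.25, r(6.5) = 48.25, r(7.5) = 62.25.
T_6 = (Δs/2)·[r(s_0) + 2r(s_1) + ... + 2r(s_{5}) + r(s_6)].
Sum = 176.5.

176.5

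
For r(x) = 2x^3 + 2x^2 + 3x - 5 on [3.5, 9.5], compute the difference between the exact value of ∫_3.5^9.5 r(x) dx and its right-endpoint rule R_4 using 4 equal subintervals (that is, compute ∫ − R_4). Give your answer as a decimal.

-1444.5

Exact integral: ∫_3.5^9.5 r(x) dx = 4627.5.
R_4 = 6072.
Error = 4627.5 − 6072 = -1444.5.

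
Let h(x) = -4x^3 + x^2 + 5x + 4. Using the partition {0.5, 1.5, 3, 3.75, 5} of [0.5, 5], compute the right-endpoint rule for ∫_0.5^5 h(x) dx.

Subinterval widths: 1, 1.5, 0.75, 1.25.
Right endpoints: 1.5, 3, 3.75, 5.
h(1.5) = 0.25, h(3) = -80, h(3.75) = -174.125, h(5) = -446.
Sum = Σ Δx_i · h(x_i).
Sum = -807.84375.

-807.84375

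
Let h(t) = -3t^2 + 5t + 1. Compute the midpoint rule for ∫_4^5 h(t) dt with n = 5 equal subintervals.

Δt = (5 − 4)/5 = 0.2.
Midpoints: 4.1, 4.3, 4.5, 4.7, 4.9.
h(4.1) = -28.93, h(4.3) = -32.97, h(4.5) = -37.25, h(4.7) = -41.77, h(4.9) = -46.53.
Sum = Δt · [h(4.1) + h(4.3) + h(4.5) + h(4.7) + h(4.9)].
Sum = -37.49.

-37.49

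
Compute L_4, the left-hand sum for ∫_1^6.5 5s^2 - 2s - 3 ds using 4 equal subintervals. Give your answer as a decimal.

272.72265625

Δs = (6.5 − 1)/4 = 1.375.
Left endpoints: 1, 2.375, 3.75, 5.125.
f(1) = 0, f(2.375) = 20.453125, f(3.75) = 59.8125, f(5.125) = 118.078125.
Sum = Δs · [f(1) + f(2.375) + f(3.75) + f(5.125)].
Sum = 272.72265625.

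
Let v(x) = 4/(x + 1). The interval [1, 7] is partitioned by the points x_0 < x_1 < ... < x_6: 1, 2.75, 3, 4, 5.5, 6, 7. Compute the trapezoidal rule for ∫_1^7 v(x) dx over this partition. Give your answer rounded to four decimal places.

Subinterval widths: 1.75, 0.25, 1, 1.5, 0.5, 1.
v(1) = 2, v(2.75) = 16/15, v(3) = 1, v(4) = 0.8, v(5.5) = 8/13, v(6) = 4/7, v(7) = 0.5.
On each subinterval the trapezoid contributes (Δx_i/2)·[v(x_{i-1}) + v(x_i)].
Sum ≈ 5.7356.

5.7356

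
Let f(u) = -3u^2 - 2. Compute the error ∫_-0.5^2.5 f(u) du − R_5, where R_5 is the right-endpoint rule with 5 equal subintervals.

5.94

Exact integral: ∫_-0.5^2.5 f(u) du = -21.75.
R_5 = -27.69.
Error = -21.75 − (-27.69) = 5.94.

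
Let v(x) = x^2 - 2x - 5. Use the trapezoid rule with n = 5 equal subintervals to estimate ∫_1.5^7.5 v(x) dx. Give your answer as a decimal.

56.94

Δx = (7.5 − 1.5)/5 = 1.2.
v(1.5) = -5.75, v(2.7) = -3.11, v(3.9) = 2.41, v(5.1) = 10.81, v(6.3) = 22.09, v(7.5) = 36.25.
T_5 = (Δx/2)·[v(x_0) + 2v(x_1) + ... + 2v(x_{4}) + v(x_5)].
Sum = 56.94.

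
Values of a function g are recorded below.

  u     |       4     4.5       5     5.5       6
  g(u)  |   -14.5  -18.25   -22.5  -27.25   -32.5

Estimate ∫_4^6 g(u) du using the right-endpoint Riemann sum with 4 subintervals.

-50.25

Δu = 0.5.
Sum = 0.5·[(-18.25) + (-22.5) + (-27.25) + (-32.5)] = -50.25.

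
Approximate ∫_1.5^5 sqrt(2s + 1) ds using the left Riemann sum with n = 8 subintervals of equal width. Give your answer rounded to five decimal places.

Δs = (5 − 1.5)/8 = 0.4375.
Left endpoints: 1.5, 1.9375, 2.375, 2.8125, 3.25, 3.6875, 4.125, 4.5625.
f(1.5) ≈ 2.00000, f(1.9375) ≈ 2.20794, f(2.375) ≈ 2.39792, f(2.8125) ≈ 2.57391, f(3.25) ≈ 2.73861, f(3.6875) ≈ 2.89396, f(4.125) ≈ 3.04138, f(4.5625) ≈ 3.18198.
Sum = Δs · [f(1.5) + f(1.9375) + f(2.375) + ...].
Sum ≈ 9.20312.

9.20312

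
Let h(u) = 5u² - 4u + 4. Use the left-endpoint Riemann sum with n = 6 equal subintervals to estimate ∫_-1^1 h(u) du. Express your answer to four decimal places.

12.8519

Δu = (1 − (-1))/6 = 1/3.
Left endpoints: -1, -2/3, -1/3, 0, 1/3, 2/3.
h(-1) = 13, h(-2/3) = 80/9, h(-1/3) = 53/9, h(0) = 4, h(1/3) = 29/9, h(2/3) = 32/9.
Sum = Δu · [h(-1) + h(-2/3) + h(-1/3) + ...].
Sum ≈ 12.8519.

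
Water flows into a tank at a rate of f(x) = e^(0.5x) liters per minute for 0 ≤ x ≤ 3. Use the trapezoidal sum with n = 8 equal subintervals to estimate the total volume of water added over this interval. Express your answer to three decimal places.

Δx = (3 − 0)/8 = 0.375.
f(0) ≈ 1.000, f(0.375) ≈ 1.206, f(0.75) ≈ 1.455, f(1.125) ≈ 1.755, f(1.5) ≈ 2.117, f(1.875) ≈ 2.554, f(2.25) ≈ 3.080, f(2.625) ≈ 3.715, f(3) ≈ 4.482.
T_8 = (Δx/2)·[f(x_0) + 2f(x_1) + ... + 2f(x_{7}) + f(x_8)].
Sum ≈ 6.984.

6.984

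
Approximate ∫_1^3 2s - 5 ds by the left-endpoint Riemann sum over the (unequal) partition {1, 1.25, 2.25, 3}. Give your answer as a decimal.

Subinterval widths: 0.25, 1, 0.75.
Left endpoints: 1, 1.25, 2.25.
f(1) = -3, f(1.25) = -2.5, f(2.25) = -0.5.
Sum = Σ Δs_i · f(s_i).
Sum = -3.625.

-3.625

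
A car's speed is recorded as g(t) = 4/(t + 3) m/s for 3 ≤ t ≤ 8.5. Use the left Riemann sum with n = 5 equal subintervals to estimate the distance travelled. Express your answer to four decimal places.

2.7858

Δt = (8.5 − 3)/5 = 1.1.
Left endpoints: 3, 4.1, 5.2, 6.3, 7.4.
g(3) = 2/3, g(4.1) = 40/71, g(5.2) = 20/41, g(6.3) = 40/93, g(7.4) = 5/13.
Sum = Δt · [g(3) + g(4.1) + g(5.2) + g(6.3) + g(7.4)].
Sum ≈ 2.7858.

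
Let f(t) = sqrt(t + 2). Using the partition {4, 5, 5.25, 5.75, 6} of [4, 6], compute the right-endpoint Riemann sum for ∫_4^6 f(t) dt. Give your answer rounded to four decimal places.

Subinterval widths: 1, 0.25, 0.5, 0.25.
Right endpoints: 5, 5.25, 5.75, 6.
f(5) ≈ 2.6458, f(5.25) ≈ 2.6926, f(5.75) ≈ 2.7839, f(6) ≈ 2.8284.
Sum = Σ Δt_i · f(t_i).
Sum ≈ 5.4179.

5.4179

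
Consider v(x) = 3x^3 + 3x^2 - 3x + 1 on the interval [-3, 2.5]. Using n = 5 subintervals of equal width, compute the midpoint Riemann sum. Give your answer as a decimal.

Δx = (2.5 − (-3))/5 = 1.1.
Midpoints: -2.45, -1.35, -0.25, 0.85, 1.95.
v(-2.45) = -17.760875, v(-1.35) = 3.136375, v(-0.25) = 1.890625, v(0.85) = 2.459875, v(1.95) = 28.802125.
Sum = Δx · [v(-2.45) + v(-1.35) + v(-0.25) + v(0.85) + v(1.95)].
Sum = 20.3809375.

20.3809375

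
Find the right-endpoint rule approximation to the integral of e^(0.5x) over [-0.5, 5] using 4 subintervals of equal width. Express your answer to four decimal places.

Δx = (5 − (-0.5))/4 = 1.375.
Right endpoints: 0.875, 2.25, 3.625, 5.
f(0.875) ≈ 1.5488, f(2.25) ≈ 3.0802, f(3.625) ≈ 6.1257, f(5) ≈ 12.1825.
Sum = Δx · [f(0.875) + f(2.25) + f(3.625) + f(5)].
Sum ≈ 31.5388.

31.5388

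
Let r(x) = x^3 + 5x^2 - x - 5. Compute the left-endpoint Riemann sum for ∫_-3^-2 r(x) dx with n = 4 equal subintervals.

13.765625

Δx = (-2 − (-3))/4 = 0.25.
Left endpoints: -3, -2.75, -2.5, -2.25.
r(-3) = 16, r(-2.75) = 14.765625, r(-2.5) = 13.125, r(-2.25) = 11.171875.
Sum = Δx · [r(-3) + r(-2.75) + r(-2.5) + r(-2.25)].
Sum = 13.765625.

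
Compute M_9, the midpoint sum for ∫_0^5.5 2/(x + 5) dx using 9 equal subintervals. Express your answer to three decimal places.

1.483

Δx = (5.5 − 0)/9 = 11/18.
Midpoints: 11/36, 11/12, 55/36, 77/36, 2.75, 121/36, 143/36, 55/12, 187/36.
f(11/36) = 72/191, f(11/12) = 24/71, f(55/36) = 72/235, f(77/36) = 72/257, f(2.75) = 8/31, f(121/36) = 72/301, f(143/36) = 72/323, f(55/12) = 24/115, f(187/36) = 72/367.
Sum = Δx · [f(11/36) + f(11/12) + f(55/36) + ...].
Sum ≈ 1.483.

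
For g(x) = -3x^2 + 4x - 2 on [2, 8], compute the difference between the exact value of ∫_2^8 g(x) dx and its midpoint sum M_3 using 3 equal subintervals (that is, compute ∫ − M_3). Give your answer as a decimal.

-6

Exact integral: ∫_2^8 g(x) dx = -396.
M_3 = -390.
Error = -396 − (-390) = -6.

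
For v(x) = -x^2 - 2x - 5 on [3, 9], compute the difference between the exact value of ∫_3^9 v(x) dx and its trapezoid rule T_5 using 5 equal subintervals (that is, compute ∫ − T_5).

1.44

Exact integral: ∫_3^9 v(x) dx = -336.
T_5 = -337.44.
Error = -336 − (-337.44) = 1.44.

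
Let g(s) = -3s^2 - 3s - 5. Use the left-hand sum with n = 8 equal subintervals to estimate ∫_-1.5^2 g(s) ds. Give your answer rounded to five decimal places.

-28.38965

Δs = (2 − (-1.5))/8 = 0.4375.
Left endpoints: -1.5, -1.0625, -0.625, -0.1875, 0.25, 0.6875, 1.125, 1.5625.
g(-1.5) = -7.25, g(-1.0625) = -5.19921875, g(-0.625) = -4.296875, g(-0.1875) = -4.54296875, g(0.25) = -5.9375, g(0.6875) = -8.48046875, g(1.125) = -12.171875, g(1.5625) = -17.01171875.
Sum = Δs · [g(-1.5) + g(-1.0625) + g(-0.625) + ...].
Sum ≈ -28.38965.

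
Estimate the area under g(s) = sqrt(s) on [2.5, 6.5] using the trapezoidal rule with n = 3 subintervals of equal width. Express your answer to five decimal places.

8.39499

Δs = (6.5 − 2.5)/3 = 4/3.
g(2.5) ≈ 1.58114, g(23/6) ≈ 1.95789, g(31/6) ≈ 2.27303, g(6.5) ≈ 2.54951.
T_3 = (Δs/2)·[g(s_0) + 2g(s_1) + 2g(s_2) + g(s_3)].
Sum ≈ 8.39499.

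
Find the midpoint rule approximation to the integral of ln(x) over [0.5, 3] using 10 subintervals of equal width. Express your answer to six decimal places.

Δx = (3 − 0.5)/10 = 0.25.
Midpoints: 0.625, 0.875, 1.125, 1.375, 1.625, 1.875, 2.125, 2.375, 2.625, 2.875.
f(0.625) ≈ -0.470004, f(0.875) ≈ -0.133531, f(1.125) ≈ 0.117783, f(1.375) ≈ 0.318454, f(1.625) ≈ 0.485508, f(1.875) ≈ 0.628609, f(2.125) ≈ 0.753772, f(2.375) ≈ 0.864997, f(2.625) ≈ 0.965081, f(2.875) ≈ 1.056053.
Sum = Δx · [f(0.625) + f(0.875) + f(1.125) + ...].
Sum ≈ 1.146680.

1.146680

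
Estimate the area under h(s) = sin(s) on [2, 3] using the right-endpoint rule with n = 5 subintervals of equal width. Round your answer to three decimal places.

Δs = (3 − 2)/5 = 0.2.
Right endpoints: 2.2, 2.4, 2.6, 2.8, 3.
h(2.2) ≈ 0.808, h(2.4) ≈ 0.675, h(2.6) ≈ 0.516, h(2.8) ≈ 0.335, h(3) ≈ 0.141.
Sum = Δs · [h(2.2) + h(2.4) + h(2.6) + h(2.8) + h(3)].
Sum ≈ 0.495.

0.495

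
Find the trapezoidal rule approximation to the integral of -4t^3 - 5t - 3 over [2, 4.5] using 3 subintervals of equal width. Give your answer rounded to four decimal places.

-453.4722

Δt = (4.5 − 2)/3 = 5/6.
f(2) = -45, f(17/6) = -2920/27, f(11/3) = -5900/27, f(4.5) = -390.
T_3 = (Δt/2)·[f(t_0) + 2f(t_1) + 2f(t_2) + f(t_3)].
Sum ≈ -453.4722.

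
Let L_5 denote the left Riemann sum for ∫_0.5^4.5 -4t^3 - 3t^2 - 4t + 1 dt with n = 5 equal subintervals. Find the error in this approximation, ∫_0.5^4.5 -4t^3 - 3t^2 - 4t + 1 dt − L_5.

-161.92

Exact integral: ∫_0.5^4.5 f(t) dt = -537.
L_5 = -375.08.
Error = -537 − (-375.08) = -161.92.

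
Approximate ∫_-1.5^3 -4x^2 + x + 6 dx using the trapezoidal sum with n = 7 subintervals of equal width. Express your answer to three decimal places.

Δx = (3 − (-1.5))/7 = 9/14.
f(-1.5) = -4.5, f(-6/7) = 108/49, f(-3/14) = 549/98, f(3/7) = 279/49, f(15/14) = 243/98, f(12/7) = -198/49, f(33/14) = -1359/98, f(3) = -27.
T_7 = (Δx/2)·[f(x_0) + 2f(x_1) + ... + 2f(x_{6}) + f(x_7)].
Sum ≈ -11.365.

-11.365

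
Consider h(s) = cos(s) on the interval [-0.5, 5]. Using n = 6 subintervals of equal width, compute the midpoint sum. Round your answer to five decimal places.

Δs = (5 − (-0.5))/6 = 11/12.
Midpoints: -1/24, 0.875, 43/24, 65/24, 3.625, 109/24.
h(-1/24) ≈ 0.99913, h(0.875) ≈ 0.64100, h(43/24) ≈ -0.21908, h(65/24) ≈ -0.90760, h(3.625) ≈ -0.88542, h(109/24) ≈ -0.16989.
Sum = Δs · [h(-1/24) + h(0.875) + h(43/24) + ...].
Sum ≈ -0.49671.

-0.49671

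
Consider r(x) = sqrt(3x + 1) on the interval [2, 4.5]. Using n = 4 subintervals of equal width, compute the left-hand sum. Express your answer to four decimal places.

Δx = (4.5 − 2)/4 = 0.625.
Left endpoints: 2, 2.625, 3.25, 3.875.
r(2) ≈ 2.6458, r(2.625) ≈ 2.9791, r(3.25) ≈ 3.2787, r(3.875) ≈ 3.5532.
Sum = Δx · [r(2) + r(2.625) + r(3.25) + r(3.875)].
Sum ≈ 7.7855.

7.7855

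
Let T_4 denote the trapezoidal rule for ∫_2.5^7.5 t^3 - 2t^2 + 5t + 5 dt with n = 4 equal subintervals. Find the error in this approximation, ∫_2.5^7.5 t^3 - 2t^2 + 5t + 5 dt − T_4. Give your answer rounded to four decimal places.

Exact integral: ∫_2.5^7.5 f(t) dt ≈ 660.416667.
T_4 = 677.34375.
Error ≈ 660.416667 − 677.34375 ≈ -16.9271.

-16.9271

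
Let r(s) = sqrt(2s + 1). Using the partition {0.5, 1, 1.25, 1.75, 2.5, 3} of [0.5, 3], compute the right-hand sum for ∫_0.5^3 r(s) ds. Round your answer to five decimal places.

Subinterval widths: 0.5, 0.25, 0.5, 0.75, 0.5.
Right endpoints: 1, 1.25, 1.75, 2.5, 3.
r(1) ≈ 1.73205, r(1.25) ≈ 1.87083, r(1.75) ≈ 2.12132, r(2.5) ≈ 2.44949, r(3) ≈ 2.64575.
Sum = Σ Δs_i · r(s_i).
Sum ≈ 5.55439.

5.55439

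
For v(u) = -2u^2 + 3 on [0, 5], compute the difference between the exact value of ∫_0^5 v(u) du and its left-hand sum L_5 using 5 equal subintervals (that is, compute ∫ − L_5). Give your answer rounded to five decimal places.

-23.33333

Exact integral: ∫_0^5 v(u) du ≈ -68.3333333.
L_5 = -45.
Error ≈ -68.3333333 − (-45) ≈ -23.33333.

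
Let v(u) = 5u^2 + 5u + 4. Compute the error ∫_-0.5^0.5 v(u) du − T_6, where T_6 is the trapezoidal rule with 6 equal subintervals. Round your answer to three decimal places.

-0.023

Exact integral: ∫_-0.5^0.5 v(u) du ≈ 4.41667.
T_6 ≈ 4.43981.
Error ≈ 4.41667 − 4.43981 ≈ -0.023.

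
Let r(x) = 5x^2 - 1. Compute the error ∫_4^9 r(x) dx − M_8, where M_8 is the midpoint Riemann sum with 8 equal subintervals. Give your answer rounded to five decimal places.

Exact integral: ∫_4^9 r(x) dx ≈ 1103.3333333.
M_8 = 1102.51953125.
Error ≈ 1103.3333333 − 1102.51953125 ≈ 0.81380.

0.81380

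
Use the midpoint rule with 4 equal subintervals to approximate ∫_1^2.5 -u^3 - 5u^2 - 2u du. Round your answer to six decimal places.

-38.960449

Δu = (2.5 − 1)/4 = 0.375.
Midpoints: 1.1875, 1.5625, 1.9375, 2.3125.
f(1.1875) = -45467/4096, f(1.5625) = -78425/4096, f(1.9375) = -122543/4096, f(2.3125) = -179117/4096.
Sum = Δu · [f(1.1875) + f(1.5625) + f(1.9375) + f(2.3125)].
Sum ≈ -38.960449.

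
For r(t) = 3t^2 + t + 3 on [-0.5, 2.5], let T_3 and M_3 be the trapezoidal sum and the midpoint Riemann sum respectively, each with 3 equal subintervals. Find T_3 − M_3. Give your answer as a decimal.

2.25

T_3 = 29.25.
M_3 = 27.
T_3 − M_3 = 2.25.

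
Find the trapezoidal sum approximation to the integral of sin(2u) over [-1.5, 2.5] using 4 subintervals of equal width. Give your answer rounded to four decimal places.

Δu = (2.5 − (-1.5))/4 = 1.
f(-1.5) ≈ -0.1411, f(-0.5) ≈ -0.8415, f(0.5) ≈ 0.8415, f(1.5) ≈ 0.1411, f(2.5) ≈ -0.9589.
T_4 = (Δu/2)·[f(u_0) + 2f(u_1) + 2f(u_2) + 2f(u_3) + f(u_4)].
Sum ≈ -0.4089.

-0.4089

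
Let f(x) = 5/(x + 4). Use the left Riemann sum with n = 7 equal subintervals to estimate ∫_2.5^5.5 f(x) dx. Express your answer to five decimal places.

Δx = (5.5 − 2.5)/7 = 3/7.
Left endpoints: 2.5, 41/14, 47/14, 53/14, 59/14, 65/14, 71/14.
f(2.5) = 10/13, f(41/14) = 70/97, f(47/14) = 70/103, f(53/14) = 70/109, f(59/14) = 14/23, f(65/14) = 70/121, f(71/14) = 70/127.
Sum = Δx · [f(2.5) + f(41/14) + f(47/14) + ...].
Sum ≈ 1.95046.

1.95046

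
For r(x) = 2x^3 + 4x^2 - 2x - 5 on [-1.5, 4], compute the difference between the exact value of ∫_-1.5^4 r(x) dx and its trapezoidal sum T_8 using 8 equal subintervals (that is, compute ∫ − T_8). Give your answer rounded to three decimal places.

-4.983

Exact integral: ∫_-1.5^4 r(x) dx ≈ 174.05208.
T_8 ≈ 179.03467.
Error ≈ 174.05208 − 179.03467 ≈ -4.983.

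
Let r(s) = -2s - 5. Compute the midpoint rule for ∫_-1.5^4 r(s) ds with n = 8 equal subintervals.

-41.25

Δs = (4 − (-1.5))/8 = 0.6875.
Midpoints: -1.15625, -0.46875, 0.21875, 0.90625, 1.59375, 2.28125, 2.96875, 3.65625.
r(-1.15625) = -2.6875, r(-0.46875) = -4.0625, r(0.21875) = -5.4375, r(0.90625) = -6.8125, r(1.59375) = -8.1875, r(2.28125) = -9.5625, r(2.96875) = -10.9375, r(3.65625) = -12.3125.
Sum = Δs · [r(-1.15625) + r(-0.46875) + r(0.21875) + ...].
Sum = -41.25.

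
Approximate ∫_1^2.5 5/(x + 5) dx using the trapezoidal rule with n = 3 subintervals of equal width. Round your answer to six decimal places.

Δx = (2.5 − 1)/3 = 0.5.
f(1) = 5/6, f(1.5) = 10/13, f(2) = 5/7, f(2.5) = 2/3.
T_3 = (Δx/2)·[f(x_0) + 2f(x_1) + 2f(x_2) + f(x_3)].
Sum ≈ 1.116758.

1.116758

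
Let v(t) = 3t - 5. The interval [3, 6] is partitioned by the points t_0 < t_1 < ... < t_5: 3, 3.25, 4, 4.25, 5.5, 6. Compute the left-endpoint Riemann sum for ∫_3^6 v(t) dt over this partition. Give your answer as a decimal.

Subinterval widths: 0.25, 0.75, 0.25, 1.25, 0.5.
Left endpoints: 3, 3.25, 4, 4.25, 5.5.
v(3) = 4, v(3.25) = 4.75, v(4) = 7, v(4.25) = 7.75, v(5.5) = 11.5.
Sum = Σ Δt_i · v(t_i).
Sum = 21.75.

21.75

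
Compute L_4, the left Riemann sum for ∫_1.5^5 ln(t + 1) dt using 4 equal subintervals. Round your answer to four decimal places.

4.5620

Δt = (5 − 1.5)/4 = 0.875.
Left endpoints: 1.5, 2.375, 3.25, 4.125.
f(1.5) ≈ 0.9163, f(2.375) ≈ 1.2164, f(3.25) ≈ 1.4469, f(4.125) ≈ 1.6341.
Sum = Δt · [f(1.5) + f(2.375) + f(3.25) + f(4.125)].
Sum ≈ 4.5620.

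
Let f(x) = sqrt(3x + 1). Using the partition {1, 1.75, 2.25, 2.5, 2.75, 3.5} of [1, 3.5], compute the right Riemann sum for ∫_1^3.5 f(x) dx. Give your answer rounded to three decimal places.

7.300

Subinterval widths: 0.75, 0.5, 0.25, 0.25, 0.75.
Right endpoints: 1.75, 2.25, 2.5, 2.75, 3.5.
f(1.75) ≈ 2.500, f(2.25) ≈ 2.784, f(2.5) ≈ 2.915, f(2.75) ≈ 3.041, f(3.5) ≈ 3.391.
Sum = Σ Δx_i · f(x_i).
Sum ≈ 7.300.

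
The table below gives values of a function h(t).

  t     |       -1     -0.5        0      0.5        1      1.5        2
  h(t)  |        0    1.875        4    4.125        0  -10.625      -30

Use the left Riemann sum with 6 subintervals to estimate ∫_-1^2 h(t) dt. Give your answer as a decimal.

Δt = 0.5.
Sum = 0.5·[0 + 1.875 + 4 + 4.125 + 0 + (-10.625)] = -0.3125.

-0.3125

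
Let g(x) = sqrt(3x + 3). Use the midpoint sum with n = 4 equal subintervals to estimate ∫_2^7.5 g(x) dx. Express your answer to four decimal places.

Δx = (7.5 − 2)/4 = 1.375.
Midpoints: 2.6875, 4.0625, 5.4375, 6.8125.
g(2.6875) ≈ 3.3260, g(4.0625) ≈ 3.8971, g(5.4375) ≈ 4.3946, g(6.8125) ≈ 4.8412.
Sum = Δx · [g(2.6875) + g(4.0625) + g(5.4375) + g(6.8125)].
Sum ≈ 22.6311.

22.6311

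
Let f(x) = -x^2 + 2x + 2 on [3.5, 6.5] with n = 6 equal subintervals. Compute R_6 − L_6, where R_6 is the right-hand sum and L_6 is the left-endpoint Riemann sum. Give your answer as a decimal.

R_6 = -47.375.
L_6 = -35.375.
R_6 − L_6 = -12.

-12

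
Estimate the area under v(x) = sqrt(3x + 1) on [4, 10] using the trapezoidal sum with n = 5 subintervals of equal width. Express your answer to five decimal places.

27.92212

Δx = (10 − 4)/5 = 1.2.
v(4) ≈ 3.60555, v(5.2) ≈ 4.07431, v(6.4) ≈ 4.49444, v(7.6) ≈ 4.87852, v(8.8) ≈ 5.23450, v(10) ≈ 5.56776.
T_5 = (Δx/2)·[v(x_0) + 2v(x_1) + ... + 2v(x_{4}) + v(x_5)].
Sum ≈ 27.92212.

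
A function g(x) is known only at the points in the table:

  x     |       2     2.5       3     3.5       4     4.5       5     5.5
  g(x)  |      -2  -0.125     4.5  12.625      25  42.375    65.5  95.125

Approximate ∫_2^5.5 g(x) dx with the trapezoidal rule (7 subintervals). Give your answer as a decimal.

Δx = 0.5.
T_7 = (0.5/2)·[(-2) + 2·(-0.125) + 2·4.5 + 2·12.625 + 2·25 + 2·42.375 + 2·65.5 + 95.125] = 98.21875.

98.21875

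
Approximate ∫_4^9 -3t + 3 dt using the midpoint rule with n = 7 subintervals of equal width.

Δt = (9 − 4)/7 = 5/7.
Midpoints: 61/14, 71/14, 81/14, 6.5, 101/14, 111/14, 121/14.
f(61/14) = -141/14, f(71/14) = -171/14, f(81/14) = -201/14, f(6.5) = -16.5, f(101/14) = -261/14, f(111/14) = -291/14, f(121/14) = -321/14.
Sum = Δt · [f(61/14) + f(71/14) + f(81/14) + ...].
Sum = -82.5.

-82.5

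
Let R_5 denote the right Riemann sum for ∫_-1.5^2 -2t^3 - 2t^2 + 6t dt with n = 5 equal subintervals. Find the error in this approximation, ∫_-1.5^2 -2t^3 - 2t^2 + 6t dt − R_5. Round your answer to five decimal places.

2.83792

Exact integral: ∫_-1.5^2 f(t) dt ≈ -7.8020833.
R_5 = -10.64.
Error ≈ -7.8020833 − (-10.64) ≈ 2.83792.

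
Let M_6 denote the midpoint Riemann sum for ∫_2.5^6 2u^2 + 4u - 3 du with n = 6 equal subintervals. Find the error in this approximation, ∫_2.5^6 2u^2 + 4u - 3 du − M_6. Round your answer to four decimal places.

0.1985

Exact integral: ∫_2.5^6 f(u) du ≈ 182.583333.
M_6 ≈ 182.384838.
Error ≈ 182.583333 − 182.384838 ≈ 0.1985.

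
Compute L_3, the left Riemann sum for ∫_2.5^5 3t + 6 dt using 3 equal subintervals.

40

Δt = (5 − 2.5)/3 = 5/6.
Left endpoints: 2.5, 10/3, 25/6.
f(2.5) = 13.5, f(10/3) = 16, f(25/6) = 18.5.
Sum = Δt · [f(2.5) + f(10/3) + f(25/6)].
Sum = 40.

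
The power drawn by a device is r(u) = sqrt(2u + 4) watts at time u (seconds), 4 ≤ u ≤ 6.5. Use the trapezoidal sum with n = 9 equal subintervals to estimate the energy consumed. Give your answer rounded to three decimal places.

Δu = (6.5 − 4)/9 = 5/18.
r(4) ≈ 3.464, r(77/18) ≈ 3.543, r(41/9) ≈ 3.621, r(29/6) ≈ 3.697, r(46/9) ≈ 3.771, r(97/18) ≈ 3.844, r(17/3) ≈ 3.916, r(107/18) ≈ 3.986, r(56/9) ≈ 4.055, r(6.5) ≈ 4.123.
T_9 = (Δu/2)·[r(u_0) + 2r(u_1) + ... + 2r(u_{8}) + r(u_9)].
Sum ≈ 9.508.

9.508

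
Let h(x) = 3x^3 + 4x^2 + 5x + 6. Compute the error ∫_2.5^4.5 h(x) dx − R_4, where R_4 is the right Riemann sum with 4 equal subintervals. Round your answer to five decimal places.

Exact integral: ∫_2.5^4.5 h(x) dx ≈ 425.9166667.
R_4 = 502.
Error ≈ 425.9166667 − 502 ≈ -76.08333.

-76.08333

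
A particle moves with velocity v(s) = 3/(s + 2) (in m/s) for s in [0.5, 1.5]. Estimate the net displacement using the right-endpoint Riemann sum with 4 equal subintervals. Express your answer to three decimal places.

Δs = (1.5 − 0.5)/4 = 0.25.
Right endpoints: 0.75, 1, 1.25, 1.5.
v(0.75) = 12/11, v(1) = 1, v(1.25) = 12/13, v(1.5) = 6/7.
Sum = Δs · [v(0.75) + v(1) + v(1.25) + v(1.5)].
Sum ≈ 0.968.

0.968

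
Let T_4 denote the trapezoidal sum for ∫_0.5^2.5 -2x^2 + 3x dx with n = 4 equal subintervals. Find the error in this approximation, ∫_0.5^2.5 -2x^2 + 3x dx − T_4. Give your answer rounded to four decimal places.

0.1667

Exact integral: ∫_0.5^2.5 f(x) dx ≈ -1.333333.
T_4 = -1.5.
Error ≈ -1.333333 − (-1.5) ≈ 0.1667.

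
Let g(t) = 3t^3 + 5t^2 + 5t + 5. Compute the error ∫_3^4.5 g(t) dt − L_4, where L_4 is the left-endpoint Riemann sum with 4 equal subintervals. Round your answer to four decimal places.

Exact integral: ∫_3^4.5 g(t) dt = 389.296875.
L_4 ≈ 342.635742.
Error ≈ 389.296875 − 342.635742 ≈ 46.6611.

46.6611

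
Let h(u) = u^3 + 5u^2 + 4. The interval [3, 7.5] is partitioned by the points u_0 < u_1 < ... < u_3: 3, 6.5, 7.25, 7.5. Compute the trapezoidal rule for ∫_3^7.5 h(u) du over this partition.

1586.3203125

Subinterval widths: 3.5, 0.75, 0.25.
h(3) = 76, h(6.5) = 489.875, h(7.25) = 647.890625, h(7.5) = 707.125.
On each subinterval the trapezoid contributes (Δu_i/2)·[h(u_{i-1}) + h(u_i)].
Sum = 1586.3203125.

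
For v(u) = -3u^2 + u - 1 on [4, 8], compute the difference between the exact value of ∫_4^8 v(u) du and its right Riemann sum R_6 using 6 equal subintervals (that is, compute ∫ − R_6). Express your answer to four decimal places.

47.5556

Exact integral: ∫_4^8 v(u) du = -428.
R_6 ≈ -475.555556.
Error ≈ -428 − (-475.555556) ≈ 47.5556.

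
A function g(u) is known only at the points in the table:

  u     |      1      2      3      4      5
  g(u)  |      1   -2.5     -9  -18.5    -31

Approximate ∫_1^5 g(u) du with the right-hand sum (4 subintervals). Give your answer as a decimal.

-61

Δu = 1.
Sum = 1·[(-2.5) + (-9) + (-18.5) + (-31)] = -61.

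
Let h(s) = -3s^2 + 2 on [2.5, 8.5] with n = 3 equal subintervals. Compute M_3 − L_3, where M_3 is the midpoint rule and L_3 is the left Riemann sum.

-180

M_3 = -580.5.
L_3 = -400.5.
M_3 − L_3 = -180.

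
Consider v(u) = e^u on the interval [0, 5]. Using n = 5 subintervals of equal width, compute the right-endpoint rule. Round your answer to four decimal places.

233.2042

Δu = (5 − 0)/5 = 1.
Right endpoints: 1, 2, 3, 4, 5.
v(1) ≈ 2.7183, v(2) ≈ 7.3891, v(3) ≈ 20.0855, v(4) ≈ 54.5982, v(5) ≈ 148.4132.
Sum = Δu · [v(1) + v(2) + v(3) + v(4) + v(5)].
Sum ≈ 233.2042.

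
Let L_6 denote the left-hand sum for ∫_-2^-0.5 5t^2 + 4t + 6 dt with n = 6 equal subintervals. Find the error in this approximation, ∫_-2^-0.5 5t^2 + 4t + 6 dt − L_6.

-1.671875

Exact integral: ∫_-2^-0.5 f(t) dt = 14.625.
L_6 = 16.296875.
Error = 14.625 − 16.296875 = -1.671875.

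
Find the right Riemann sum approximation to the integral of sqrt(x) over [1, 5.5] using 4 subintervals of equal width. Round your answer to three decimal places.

Δx = (5.5 − 1)/4 = 1.125.
Right endpoints: 2.125, 3.25, 4.375, 5.5.
f(2.125) ≈ 1.458, f(3.25) ≈ 1.803, f(4.375) ≈ 2.092, f(5.5) ≈ 2.345.
Sum = Δx · [f(2.125) + f(3.25) + f(4.375) + f(5.5)].
Sum ≈ 8.660.

8.660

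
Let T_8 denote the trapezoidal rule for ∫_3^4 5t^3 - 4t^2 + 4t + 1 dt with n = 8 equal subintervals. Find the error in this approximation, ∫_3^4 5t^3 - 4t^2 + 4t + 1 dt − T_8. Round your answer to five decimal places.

Exact integral: ∫_3^4 f(t) dt ≈ 184.4166667.
T_8 = 184.54296875.
Error ≈ 184.4166667 − 184.54296875 ≈ -0.12630.

-0.12630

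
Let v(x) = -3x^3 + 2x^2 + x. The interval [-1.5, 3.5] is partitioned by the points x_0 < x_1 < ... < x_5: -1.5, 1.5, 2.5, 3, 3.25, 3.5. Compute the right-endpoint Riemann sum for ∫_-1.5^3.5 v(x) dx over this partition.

-119.05859375

Subinterval widths: 3, 1, 0.5, 0.25, 0.25.
Right endpoints: 1.5, 2.5, 3, 3.25, 3.5.
v(1.5) = -4.125, v(2.5) = -31.875, v(3) = -60, v(3.25) = -78.609375, v(3.5) = -100.625.
Sum = Σ Δx_i · v(x_i).
Sum = -119.05859375.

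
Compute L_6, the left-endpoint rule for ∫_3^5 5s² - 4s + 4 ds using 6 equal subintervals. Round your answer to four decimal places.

127.5185

Δs = (5 − 3)/6 = 1/3.
Left endpoints: 3, 10/3, 11/3, 4, 13/3, 14/3.
f(3) = 37, f(10/3) = 416/9, f(11/3) = 509/9, f(4) = 68, f(13/3) = 725/9, f(14/3) = 848/9.
Sum = Δs · [f(3) + f(10/3) + f(11/3) + ...].
Sum ≈ 127.5185.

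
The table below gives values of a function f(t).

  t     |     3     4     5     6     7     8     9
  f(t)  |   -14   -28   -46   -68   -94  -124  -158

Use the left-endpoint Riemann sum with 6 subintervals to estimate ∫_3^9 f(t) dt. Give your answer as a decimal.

Δt = 1.
Sum = 1·[(-14) + (-28) + (-46) + (-68) + (-94) + (-124)] = -374.

-374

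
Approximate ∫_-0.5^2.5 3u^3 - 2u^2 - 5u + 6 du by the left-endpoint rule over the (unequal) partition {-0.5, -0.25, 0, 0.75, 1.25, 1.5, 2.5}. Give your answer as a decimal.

Subinterval widths: 0.25, 0.25, 0.75, 0.5, 0.25, 1.
Left endpoints: -0.5, -0.25, 0, 0.75, 1.25, 1.5.
f(-0.5) = 7.625, f(-0.25) = 7.078125, f(0) = 6, f(0.75) = 2.390625, f(1.25) = 2.484375, f(1.5) = 4.125.
Sum = Σ Δu_i · f(u_i).
Sum = 14.1171875.

14.1171875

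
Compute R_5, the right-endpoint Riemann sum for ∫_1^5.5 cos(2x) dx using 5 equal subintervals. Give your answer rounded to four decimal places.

Δx = (5.5 − 1)/5 = 0.9.
Right endpoints: 1.9, 2.8, 3.7, 4.6, 5.5.
f(1.9) ≈ -0.7910, f(2.8) ≈ 0.7756, f(3.7) ≈ 0.4385, f(4.6) ≈ -0.9748, f(5.5) ≈ 0.0044.
Sum = Δx · [f(1.9) + f(2.8) + f(3.7) + f(4.6) + f(5.5)].
Sum ≈ -0.4925.

-0.4925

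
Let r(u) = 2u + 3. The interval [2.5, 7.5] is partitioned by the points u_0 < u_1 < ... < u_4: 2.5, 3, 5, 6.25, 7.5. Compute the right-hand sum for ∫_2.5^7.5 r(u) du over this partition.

Subinterval widths: 0.5, 2, 1.25, 1.25.
Right endpoints: 3, 5, 6.25, 7.5.
r(3) = 9, r(5) = 13, r(6.25) = 15.5, r(7.5) = 18.
Sum = Σ Δu_i · r(u_i).
Sum = 72.375.

72.375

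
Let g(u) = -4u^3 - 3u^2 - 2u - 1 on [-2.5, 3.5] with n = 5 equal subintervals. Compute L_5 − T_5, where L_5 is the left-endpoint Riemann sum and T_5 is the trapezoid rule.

L_5 = -36.06.
T_5 = -194.46.
L_5 − T_5 = 158.4.

158.4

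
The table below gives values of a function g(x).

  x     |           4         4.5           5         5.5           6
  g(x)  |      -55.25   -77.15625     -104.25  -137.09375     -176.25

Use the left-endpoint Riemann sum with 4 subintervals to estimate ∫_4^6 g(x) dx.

Δx = 0.5.
Sum = 0.5·[(-55.25) + (-77.15625) + (-104.25) + (-137.09375)] = -186.875.

-186.875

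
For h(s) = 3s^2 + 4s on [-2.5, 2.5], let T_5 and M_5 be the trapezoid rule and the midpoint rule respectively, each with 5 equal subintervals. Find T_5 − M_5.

T_5 = 33.75.
M_5 = 30.
T_5 − M_5 = 3.75.

3.75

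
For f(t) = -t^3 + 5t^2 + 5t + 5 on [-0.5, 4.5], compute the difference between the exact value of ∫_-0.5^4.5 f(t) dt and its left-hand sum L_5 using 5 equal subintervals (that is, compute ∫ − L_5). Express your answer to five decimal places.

17.70833

Exact integral: ∫_-0.5^4.5 f(t) dt ≈ 124.5833333.
L_5 = 106.875.
Error ≈ 124.5833333 − 106.875 ≈ 17.70833.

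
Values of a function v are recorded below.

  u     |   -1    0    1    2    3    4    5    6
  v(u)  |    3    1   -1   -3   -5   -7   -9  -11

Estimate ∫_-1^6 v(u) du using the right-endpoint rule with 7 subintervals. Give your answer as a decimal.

Δu = 1.
Sum = 1·[1 + (-1) + (-3) + (-5) + (-7) + (-9) + (-11)] = -35.

-35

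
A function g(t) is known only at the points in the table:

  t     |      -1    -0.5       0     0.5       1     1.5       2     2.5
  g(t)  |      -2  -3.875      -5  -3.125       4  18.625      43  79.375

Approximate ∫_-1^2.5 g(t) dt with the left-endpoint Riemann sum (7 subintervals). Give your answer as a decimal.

25.8125

Δt = 0.5.
Sum = 0.5·[(-2) + (-3.875) + (-5) + (-3.125) + 4 + 18.625 + 43] = 25.8125.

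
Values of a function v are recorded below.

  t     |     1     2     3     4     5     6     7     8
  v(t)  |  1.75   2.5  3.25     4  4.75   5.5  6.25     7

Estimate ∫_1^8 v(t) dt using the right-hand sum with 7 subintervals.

Δt = 1.
Sum = 1·[2.5 + 3.25 + 4 + 4.75 + 5.5 + 6.25 + 7] = 33.25.

33.25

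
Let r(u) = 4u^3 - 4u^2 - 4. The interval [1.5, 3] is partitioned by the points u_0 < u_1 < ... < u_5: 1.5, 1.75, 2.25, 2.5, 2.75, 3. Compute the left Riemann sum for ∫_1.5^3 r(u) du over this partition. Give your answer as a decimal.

28.65625

Subinterval widths: 0.25, 0.5, 0.25, 0.25, 0.25.
Left endpoints: 1.5, 1.75, 2.25, 2.5, 2.75.
r(1.5) = 0.5, r(1.75) = 5.1875, r(2.25) = 21.3125, r(2.5) = 33.5, r(2.75) = 48.9375.
Sum = Σ Δu_i · r(u_i).
Sum = 28.65625.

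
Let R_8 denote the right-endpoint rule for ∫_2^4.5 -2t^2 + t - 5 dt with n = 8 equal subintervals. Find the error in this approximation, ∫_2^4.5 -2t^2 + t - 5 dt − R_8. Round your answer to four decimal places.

Exact integral: ∫_2^4.5 f(t) dt ≈ -59.791667.
R_8 ≈ -64.560547.
Error ≈ -59.791667 − (-64.560547) ≈ 4.7689.

4.7689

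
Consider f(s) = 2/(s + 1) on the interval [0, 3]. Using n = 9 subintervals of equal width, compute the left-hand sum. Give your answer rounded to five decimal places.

Δs = (3 − 0)/9 = 1/3.
Left endpoints: 0, 1/3, 2/3, 1, 4/3, 5/3, 2, 7/3, 8/3.
f(0) = 2, f(1/3) = 1.5, f(2/3) = 1.2, f(1) = 1, f(4/3) = 6/7, f(5/3) = 0.75, f(2) = 2/3, f(7/3) = 0.6, f(8/3) = 6/11.
Sum = Δs · [f(0) + f(1/3) + f(2/3) + ...].
Sum ≈ 3.03975.

3.03975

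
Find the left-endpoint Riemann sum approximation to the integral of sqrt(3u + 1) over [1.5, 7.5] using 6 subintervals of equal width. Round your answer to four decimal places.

21.1707

Δu = (7.5 − 1.5)/6 = 1.
Left endpoints: 1.5, 2.5, 3.5, 4.5, 5.5, 6.5.
f(1.5) ≈ 2.3452, f(2.5) ≈ 2.9155, f(3.5) ≈ 3.3912, f(4.5) ≈ 3.8079, f(5.5) ≈ 4.1833, f(6.5) ≈ 4.5277.
Sum = Δu · [f(1.5) + f(2.5) + f(3.5) + ...].
Sum ≈ 21.1707.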